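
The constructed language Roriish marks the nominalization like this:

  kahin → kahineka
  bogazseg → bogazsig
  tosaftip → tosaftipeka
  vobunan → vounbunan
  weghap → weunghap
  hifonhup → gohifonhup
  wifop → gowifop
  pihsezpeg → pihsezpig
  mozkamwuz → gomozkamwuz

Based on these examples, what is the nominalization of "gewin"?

hifonhup and weghap both end in -p yet inflect differently (gohifonhup, weunghap), so the final letter is not what conditions the rule; the last vowel is.
"gewin" has last vowel 'i'. The stems whose last vowel is 'i' (tosaftip → tosaftipeka, kahin → kahineka) add -eka.
So gewin → gewineka.

gewineka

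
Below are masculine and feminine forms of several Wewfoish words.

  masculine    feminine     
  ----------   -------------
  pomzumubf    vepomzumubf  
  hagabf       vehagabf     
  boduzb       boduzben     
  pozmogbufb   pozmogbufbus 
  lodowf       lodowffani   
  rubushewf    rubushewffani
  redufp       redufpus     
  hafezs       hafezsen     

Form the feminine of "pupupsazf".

pupupsazfen

pomzumubf and lodowf both end in -f yet inflect differently (vepomzumubf, lodowffani), so the final letter is not what conditions the rule; the second-to-last letter is.
"pupupsazf" has second-to-last letter 'z'. The stems whose second-to-last letter is 'z' (boduzb → boduzben, hafezs → hafezsen) add -en.
The other patterns: stems whose second-to-last letter is 'f' add -us; stems whose second-to-last letter is 'b' add the prefix ve-; stems whose second-to-last letter is 'w' double the final consonant and add -ani.
So pupupsazf → pupupsazfen.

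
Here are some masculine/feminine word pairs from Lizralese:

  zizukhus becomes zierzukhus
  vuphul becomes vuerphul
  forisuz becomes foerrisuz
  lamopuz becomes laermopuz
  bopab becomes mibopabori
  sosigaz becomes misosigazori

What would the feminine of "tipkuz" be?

tierpkuz

forisuz and sosigaz both end in -z yet inflect differently (foerrisuz, misosigazori), so the final letter is not what conditions the rule; the last vowel is.
"tipkuz" has last vowel 'u'. The stems whose last vowel is 'u' (zizukhus → zierzukhus, vuphul → vuerphul, forisuz → foerrisuz) insert -er- after the first vowel.
So tipkuz → tierpkuz.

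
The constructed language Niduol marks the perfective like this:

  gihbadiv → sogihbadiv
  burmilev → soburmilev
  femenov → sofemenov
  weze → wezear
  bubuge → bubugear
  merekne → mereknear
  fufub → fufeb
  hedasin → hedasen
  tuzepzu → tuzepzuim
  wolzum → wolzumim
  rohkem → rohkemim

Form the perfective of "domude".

domudear

burmilev and weze both have last vowel 'e' yet inflect differently (soburmilev, wezear), so the last vowel is not what conditions the rule; the final letter is.
"domude" ends in -e. The stems ending in -e (weze → wezear, bubuge → bubugear, merekne → mereknear) add -ar.
The other patterns: stems ending in -v add the prefix so-; stems ending in -b or -n change the last vowel to 'e'; stems ending in -m or -u add -im.
So domude → domudear.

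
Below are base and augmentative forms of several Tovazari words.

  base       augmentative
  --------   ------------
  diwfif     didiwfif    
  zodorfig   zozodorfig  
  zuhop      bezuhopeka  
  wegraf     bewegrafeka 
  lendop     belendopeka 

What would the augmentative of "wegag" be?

bewegageka

diwfif and wegraf both end in -f yet inflect differently (didiwfif, bewegrafeka), so the final letter is not what conditions the rule; the last vowel is.
"wegag" has last vowel 'a'. The one such stem in the data (wegraf → bewegrafeka) adds be- … -eka around the stem, so the same rule applies.
The other pattern: stems whose last vowel is 'i' repeat the first consonant+vowel as a prefix.
So wegag → bewegageka.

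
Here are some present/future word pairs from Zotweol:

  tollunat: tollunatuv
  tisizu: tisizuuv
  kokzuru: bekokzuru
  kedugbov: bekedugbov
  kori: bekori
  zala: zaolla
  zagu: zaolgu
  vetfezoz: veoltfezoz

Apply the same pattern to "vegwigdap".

veolgwigdap

"vegwigdap" begins with v-. The one such stem in the data (vetfezoz → veoltfezoz) inserts -ol- after the first vowel (as do zala, zagu), so the same rule applies.
So vegwigdap → veolgwigdap.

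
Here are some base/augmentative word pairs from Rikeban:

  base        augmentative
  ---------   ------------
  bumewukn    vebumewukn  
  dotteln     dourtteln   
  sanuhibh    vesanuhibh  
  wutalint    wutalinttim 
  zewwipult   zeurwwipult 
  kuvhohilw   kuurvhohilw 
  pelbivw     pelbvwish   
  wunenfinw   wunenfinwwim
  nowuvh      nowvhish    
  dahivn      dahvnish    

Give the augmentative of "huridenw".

zewwipult and wutalint both end in -t yet inflect differently (zeurwwipult, wutalinttim), so the final letter is not what conditions the rule; the second-to-last letter is.
"huridenw" has second-to-last letter 'n'. The stems whose second-to-last letter is 'n' (wutalint → wutalinttim, wunenfinw → wunenfinwwim) double the final consonant and add -im.
So huridenw → huridenwwim.

huridenwwim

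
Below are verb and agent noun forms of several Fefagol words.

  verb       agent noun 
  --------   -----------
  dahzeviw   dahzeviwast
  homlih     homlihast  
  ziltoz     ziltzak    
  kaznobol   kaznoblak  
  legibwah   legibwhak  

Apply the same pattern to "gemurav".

gemurvak

homlih and legibwah both end in -h yet inflect differently (homlihast, legibwhak), so the final letter is not what conditions the rule; the last vowel is.
"gemurav" has last vowel 'a'. The one such stem in the data (legibwah → legibwhak) deletes the last vowel and adds -ak (as do ziltoz, kaznobol), so the same rule applies.
The other pattern: stems whose last vowel is 'i' add -ast.
So gemurav → gemurvak.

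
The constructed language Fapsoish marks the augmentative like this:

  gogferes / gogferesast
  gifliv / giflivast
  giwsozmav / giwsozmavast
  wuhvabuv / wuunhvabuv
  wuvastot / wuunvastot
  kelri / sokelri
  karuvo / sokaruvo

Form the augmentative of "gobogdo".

gifliv and wuhvabuv both end in -v yet inflect differently (giflivast, wuunhvabuv), so the final letter is not what conditions the rule; the first letter is.
"gobogdo" begins with g-. The stems beginning with g- (gogferes → gogferesast, gifliv → giflivast, giwsozmav → giwsozmavast) add -ast.
The other patterns: stems beginning with w- insert -un- after the first vowel; stems beginning with k- add the prefix so-.
So gobogdo → gobogdoast.

gobogdoast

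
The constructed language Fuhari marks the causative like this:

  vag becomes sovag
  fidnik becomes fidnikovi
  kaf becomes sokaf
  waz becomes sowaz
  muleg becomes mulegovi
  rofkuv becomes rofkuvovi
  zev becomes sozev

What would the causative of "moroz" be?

vag and muleg both end in -g yet inflect differently (sovag, mulegovi), so the final letter is not what conditions the rule; the number of vowels is.
"moroz" has 2 vowels. The stems with 2 vowels (muleg → mulegovi, fidnik → fidnikovi, rofkuv → rofkuvovi) add -ovi.
So moroz → morozovi.

morozovi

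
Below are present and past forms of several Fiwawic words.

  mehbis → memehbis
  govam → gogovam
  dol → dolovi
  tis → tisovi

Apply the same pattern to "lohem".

tis and mehbis both end in -s yet inflect differently (tisovi, memehbis), so the final letter is not what conditions the rule; the number of vowels is.
"lohem" has 2 vowels. The stems with 2 vowels (govam → gogovam, mehbis → memehbis) repeat the first consonant+vowel as a prefix.
The other pattern: stems with 1 vowel add -ovi.
So lohem → lolohem.

lolohem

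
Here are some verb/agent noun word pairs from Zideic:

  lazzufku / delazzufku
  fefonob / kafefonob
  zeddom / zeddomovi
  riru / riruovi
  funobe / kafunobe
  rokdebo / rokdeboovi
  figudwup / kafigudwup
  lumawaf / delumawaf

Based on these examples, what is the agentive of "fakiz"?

kafakiz

lazzufku and riru both end in -u yet inflect differently (delazzufku, riruovi), so the final letter is not what conditions the rule; the first letter is.
"fakiz" begins with f-. The stems beginning with f- (figudwup → kafigudwup, funobe → kafunobe, fefonob → kafefonob) add the prefix ka-.
The other patterns: stems beginning with l- add the prefix de-; stems beginning with r- or z- add -ovi.
So fakiz → kafakiz.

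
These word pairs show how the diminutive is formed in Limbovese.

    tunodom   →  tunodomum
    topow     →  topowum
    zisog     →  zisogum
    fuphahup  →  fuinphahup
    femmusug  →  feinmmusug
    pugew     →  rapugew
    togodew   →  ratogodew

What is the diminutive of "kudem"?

zisog and femmusug both end in -g yet inflect differently (zisogum, feinmmusug), so the final letter is not what conditions the rule; the last vowel is.
"kudem" has last vowel 'e'. The stems whose last vowel is 'e' (pugew → rapugew, togodew → ratogodew) add the prefix ra-.
The other patterns: stems whose last vowel is 'o' add -um; stems whose last vowel is 'u' insert -in- after the first vowel.
So kudem → rakudem.

rakudem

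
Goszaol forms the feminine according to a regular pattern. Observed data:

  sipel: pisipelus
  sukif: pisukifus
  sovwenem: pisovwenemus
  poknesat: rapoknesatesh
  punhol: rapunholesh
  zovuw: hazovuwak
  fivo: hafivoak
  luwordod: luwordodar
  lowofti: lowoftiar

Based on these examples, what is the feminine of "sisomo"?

pisisomous

sipel and punhol both end in -l yet inflect differently (pisipelus, rapunholesh), so the final letter is not what conditions the rule; the first letter is.
"sisomo" begins with s-. The stems beginning with s- (sipel → pisipelus, sukif → pisukifus, sovwenem → pisovwenemus) add pi- … -us around the stem.
The other patterns: stems beginning with p- add ra- … -esh around the stem; stems beginning with f- or z- add ha- … -ak around the stem; stems beginning with l- add -ar.
So sisomo → pisisomous.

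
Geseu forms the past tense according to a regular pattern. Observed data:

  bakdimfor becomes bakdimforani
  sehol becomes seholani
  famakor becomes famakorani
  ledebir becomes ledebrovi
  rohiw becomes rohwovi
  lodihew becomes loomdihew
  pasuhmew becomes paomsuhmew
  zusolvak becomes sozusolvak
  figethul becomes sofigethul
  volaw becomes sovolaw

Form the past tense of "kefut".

bakdimfor and ledebir both end in -r yet inflect differently (bakdimforani, ledebrovi), so the final letter is not what conditions the rule; the last vowel is.
"kefut" has last vowel 'u'. The one such stem in the data (figethul → sofigethul) adds the prefix so-, so the same rule applies.
So kefut → sokefut.

sokefut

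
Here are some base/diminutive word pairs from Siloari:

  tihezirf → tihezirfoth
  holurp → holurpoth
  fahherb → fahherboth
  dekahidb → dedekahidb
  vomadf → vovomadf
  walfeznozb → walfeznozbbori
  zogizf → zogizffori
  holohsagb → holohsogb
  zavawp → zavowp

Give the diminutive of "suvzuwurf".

suvzuwurfoth

fahherb and dekahidb both end in -b yet inflect differently (fahherboth, dedekahidb), so the final letter is not what conditions the rule; the second-to-last letter is.
"suvzuwurf" has second-to-last letter 'r'. The stems whose second-to-last letter is 'r' (tihezirf → tihezirfoth, holurp → holurpoth, fahherb → fahherboth) add -oth.
So suvzuwurf → suvzuwurfoth.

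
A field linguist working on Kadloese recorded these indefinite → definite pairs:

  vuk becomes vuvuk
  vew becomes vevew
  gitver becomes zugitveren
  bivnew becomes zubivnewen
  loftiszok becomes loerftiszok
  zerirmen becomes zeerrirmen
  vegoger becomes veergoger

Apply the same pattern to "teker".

vew and bivnew both end in -w yet inflect differently (vevew, zubivnewen), so the final letter is not what conditions the rule; the number of vowels is.
"teker" has 2 vowels. The stems with 2 vowels (gitver → zugitveren, bivnew → zubivnewen) add zu- … -en around the stem.
The other patterns: stems with 1 vowel repeat the first consonant+vowel as a prefix; stems with 3 vowels insert -er- after the first vowel.
So teker → zutekeren.

zutekeren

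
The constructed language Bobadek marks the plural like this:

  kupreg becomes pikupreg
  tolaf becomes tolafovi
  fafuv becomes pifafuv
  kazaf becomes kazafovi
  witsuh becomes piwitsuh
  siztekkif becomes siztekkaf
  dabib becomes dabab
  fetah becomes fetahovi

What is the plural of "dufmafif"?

siztekkif and tolaf both end in -f yet inflect differently (siztekkaf, tolafovi), so the final letter is not what conditions the rule; the last vowel is.
"dufmafif" has last vowel 'i'. The stems whose last vowel is 'i' (siztekkif → siztekkaf, dabib → dabab) change the last vowel to 'a'.
The other patterns: stems whose last vowel is 'a' add -ovi; stems whose last vowel is 'e' or 'u' add the prefix pi-.
So dufmafif → dufmafaf.

dufmafaf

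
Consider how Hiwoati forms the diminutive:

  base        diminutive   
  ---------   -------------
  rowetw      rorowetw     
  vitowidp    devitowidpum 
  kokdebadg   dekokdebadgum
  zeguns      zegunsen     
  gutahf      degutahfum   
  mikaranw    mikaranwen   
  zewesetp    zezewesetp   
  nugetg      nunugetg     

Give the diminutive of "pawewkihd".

depawewkihdum

rowetw and mikaranw both end in -w yet inflect differently (rorowetw, mikaranwen), so the final letter is not what conditions the rule; the second-to-last letter is.
"pawewkihd" has second-to-last letter 'h'. The one such stem in the data (gutahf → degutahfum) adds de- … -um around the stem, so the same rule applies.
The other patterns: stems whose second-to-last letter is 't' repeat the first consonant+vowel as a prefix; stems whose second-to-last letter is 'n' add -en.
So pawewkihd → depawewkihdum.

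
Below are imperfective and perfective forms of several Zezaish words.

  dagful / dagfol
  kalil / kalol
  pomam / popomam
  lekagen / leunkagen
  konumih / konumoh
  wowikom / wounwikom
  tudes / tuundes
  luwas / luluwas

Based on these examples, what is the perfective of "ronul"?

"ronul" has last vowel 'u'. The one such stem in the data (dagful → dagfol) changes the last vowel to 'o' (as do kalil, konumih), so the same rule applies.
The other patterns: stems whose last vowel is 'e' or 'o' insert -un- after the first vowel; stems whose last vowel is 'a' repeat the first consonant+vowel as a prefix.
So ronul → ronol.

ronol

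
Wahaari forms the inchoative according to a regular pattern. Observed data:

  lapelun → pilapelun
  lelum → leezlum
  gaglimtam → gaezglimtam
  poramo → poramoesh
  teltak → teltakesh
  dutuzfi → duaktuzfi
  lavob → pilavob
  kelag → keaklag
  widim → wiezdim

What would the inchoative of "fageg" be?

poramo and lavob both have last vowel 'o' yet inflect differently (poramoesh, pilavob), so the last vowel is not what conditions the rule; the final letter is.
"fageg" ends in -g. The one such stem in the data (kelag → keaklag) inserts -ak- after the first vowel (as does dutuzfi), so the same rule applies.
The other patterns: stems ending in -k or -o add -esh; stems ending in -b or -n add the prefix pi-; stems ending in -m insert -ez- after the first vowel.
So fageg → faakgeg.

faakgeg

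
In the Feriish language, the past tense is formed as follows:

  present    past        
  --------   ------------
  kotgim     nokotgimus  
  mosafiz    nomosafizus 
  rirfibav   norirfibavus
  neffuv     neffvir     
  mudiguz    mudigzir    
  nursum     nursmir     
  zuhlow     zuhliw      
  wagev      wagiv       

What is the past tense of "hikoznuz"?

neffuv and wagev both end in -v yet inflect differently (neffvir, wagiv), so the final letter is not what conditions the rule; the last vowel is.
"hikoznuz" has last vowel 'u'. The stems whose last vowel is 'u' (neffuv → neffvir, mudiguz → mudigzir, nursum → nursmir) delete the last vowel and add -ir.
The other patterns: stems whose last vowel is 'e' or 'o' change the last vowel to 'i'; stems whose last vowel is 'a' or 'i' add no- … -us around the stem.
So hikoznuz → hikoznzir.

hikoznzir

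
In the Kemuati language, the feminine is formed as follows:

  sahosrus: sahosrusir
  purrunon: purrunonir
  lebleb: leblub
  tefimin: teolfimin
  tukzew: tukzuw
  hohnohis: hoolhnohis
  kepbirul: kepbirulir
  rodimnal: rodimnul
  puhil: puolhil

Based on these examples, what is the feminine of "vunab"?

vunub

"vunab" has last vowel 'a'. The one such stem in the data (rodimnal → rodimnul) changes the last vowel to 'u' (as do tukzew, lebleb), so the same rule applies.
The other patterns: stems whose last vowel is 'o' or 'u' add -ir; stems whose last vowel is 'i' insert -ol- after the first vowel.
So vunab → vunub.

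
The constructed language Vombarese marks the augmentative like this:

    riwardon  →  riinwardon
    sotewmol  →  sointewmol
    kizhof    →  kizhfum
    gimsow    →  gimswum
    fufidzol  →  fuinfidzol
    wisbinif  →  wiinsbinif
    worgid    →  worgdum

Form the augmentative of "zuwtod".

kizhof and wisbinif both end in -f yet inflect differently (kizhfum, wiinsbinif), so the final letter is not what conditions the rule; the number of vowels is.
"zuwtod" has 2 vowels. The stems with 2 vowels (worgid → worgdum, kizhof → kizhfum, gimsow → gimswum) delete the last vowel and add -um.
The other pattern: stems with 3 vowels insert -in- after the first vowel.
So zuwtod → zuwtdum.

zuwtdum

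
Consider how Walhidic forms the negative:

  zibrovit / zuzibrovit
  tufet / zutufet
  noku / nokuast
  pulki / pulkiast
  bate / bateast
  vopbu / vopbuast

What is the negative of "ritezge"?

ritezgeast

tufet and bate both have last vowel 'e' yet inflect differently (zutufet, bateast), so the last vowel is not what conditions the rule; whether the stem ends in a vowel or a consonant is.
"ritezge" ends in a vowel. The stems ending in a vowel (noku → nokuast, vopbu → vopbuast, bate → bateast) add -ast.
The other pattern: stems ending in a consonant add the prefix zu-.
So ritezge → ritezgeast.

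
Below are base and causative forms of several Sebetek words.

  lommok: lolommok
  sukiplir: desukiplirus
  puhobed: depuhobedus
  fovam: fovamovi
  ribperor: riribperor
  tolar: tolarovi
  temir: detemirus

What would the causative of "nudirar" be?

sukiplir and ribperor both end in -r yet inflect differently (desukiplirus, riribperor), so the final letter is not what conditions the rule; the last vowel is.
"nudirar" has last vowel 'a'. The stems whose last vowel is 'a' (fovam → fovamovi, tolar → tolarovi) add -ovi.
The other patterns: stems whose last vowel is 'e' or 'i' add de- … -us around the stem; stems whose last vowel is 'o' repeat the first consonant+vowel as a prefix.
So nudirar → nudirarovi.

nudirarovi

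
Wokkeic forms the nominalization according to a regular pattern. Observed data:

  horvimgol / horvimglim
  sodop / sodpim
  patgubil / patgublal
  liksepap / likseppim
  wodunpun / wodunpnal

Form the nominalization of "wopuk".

horvimgol and patgubil both end in -l yet inflect differently (horvimglim, patgublal), so the final letter is not what conditions the rule; the last vowel is.
"wopuk" has last vowel 'u'. The one such stem in the data (wodunpun → wodunpnal) deletes the last vowel and adds -al (as does patgubil), so the same rule applies.
The other pattern: stems whose last vowel is 'a' or 'o' delete the last vowel and add -im.
So wopuk → wopkal.

wopkal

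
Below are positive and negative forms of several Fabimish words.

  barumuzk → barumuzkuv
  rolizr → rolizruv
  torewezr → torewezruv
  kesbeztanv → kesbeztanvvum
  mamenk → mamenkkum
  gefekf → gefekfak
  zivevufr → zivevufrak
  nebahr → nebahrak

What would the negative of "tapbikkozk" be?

barumuzk and mamenk both end in -k yet inflect differently (barumuzkuv, mamenkkum), so the final letter is not what conditions the rule; the second-to-last letter is.
"tapbikkozk" has second-to-last letter 'z'. The stems whose second-to-last letter is 'z' (barumuzk → barumuzkuv, rolizr → rolizruv, torewezr → torewezruv) add -uv.
So tapbikkozk → tapbikkozkuv.

tapbikkozkuv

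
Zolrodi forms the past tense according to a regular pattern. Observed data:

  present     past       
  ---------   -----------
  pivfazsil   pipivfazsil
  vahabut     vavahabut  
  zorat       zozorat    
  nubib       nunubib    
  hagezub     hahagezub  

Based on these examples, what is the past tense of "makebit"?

Every pair shown (pivfazsil → pipivfazsil, vahabut → vavahabut, zorat → zozorat, …) follows the same rule: repeat the first consonant+vowel as a prefix.
So makebit → mamakebit.

mamakebit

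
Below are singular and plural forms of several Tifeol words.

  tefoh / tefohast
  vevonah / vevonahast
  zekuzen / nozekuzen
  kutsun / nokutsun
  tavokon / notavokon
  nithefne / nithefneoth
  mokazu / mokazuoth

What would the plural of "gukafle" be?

tefoh and tavokon both have last vowel 'o' yet inflect differently (tefohast, notavokon), so the last vowel is not what conditions the rule; the final letter is.
"gukafle" ends in -e. The one such stem in the data (nithefne → nithefneoth) adds -oth, so the same rule applies.
The other patterns: stems ending in -h add -ast; stems ending in -n add the prefix no-.
So gukafle → gukafleoth.

gukafleoth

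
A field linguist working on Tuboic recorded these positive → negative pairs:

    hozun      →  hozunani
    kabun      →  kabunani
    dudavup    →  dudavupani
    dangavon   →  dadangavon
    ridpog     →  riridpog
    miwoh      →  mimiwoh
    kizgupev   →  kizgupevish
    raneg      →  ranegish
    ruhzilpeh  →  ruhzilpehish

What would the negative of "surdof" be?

susurdof

hozun and dangavon both end in -n yet inflect differently (hozunani, dadangavon), so the final letter is not what conditions the rule; the last vowel is.
"surdof" has last vowel 'o'. The stems whose last vowel is 'o' (dangavon → dadangavon, ridpog → riridpog, miwoh → mimiwoh) repeat the first consonant+vowel as a prefix.
So surdof → susurdof.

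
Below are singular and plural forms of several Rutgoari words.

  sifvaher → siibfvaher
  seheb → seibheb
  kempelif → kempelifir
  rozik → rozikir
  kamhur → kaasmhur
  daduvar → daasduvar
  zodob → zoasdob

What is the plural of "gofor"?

goasfor

sifvaher and kamhur both end in -r yet inflect differently (siibfvaher, kaasmhur), so the final letter is not what conditions the rule; the last vowel is.
"gofor" has last vowel 'o'. The one such stem in the data (zodob → zoasdob) inserts -as- after the first vowel (as do kamhur, daduvar), so the same rule applies.
The other patterns: stems whose last vowel is 'e' insert -ib- after the first vowel; stems whose last vowel is 'i' add -ir.
So gofor → goasfor.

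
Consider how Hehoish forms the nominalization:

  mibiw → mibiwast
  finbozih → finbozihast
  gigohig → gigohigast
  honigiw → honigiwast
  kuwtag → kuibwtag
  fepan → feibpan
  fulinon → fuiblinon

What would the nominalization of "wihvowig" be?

wihvowigast

gigohig and kuwtag both end in -g yet inflect differently (gigohigast, kuibwtag), so the final letter is not what conditions the rule; the last vowel is.
"wihvowig" has last vowel 'i'. The stems whose last vowel is 'i' (mibiw → mibiwast, finbozih → finbozihast, gigohig → gigohigast) add -ast.
So wihvowig → wihvowigast.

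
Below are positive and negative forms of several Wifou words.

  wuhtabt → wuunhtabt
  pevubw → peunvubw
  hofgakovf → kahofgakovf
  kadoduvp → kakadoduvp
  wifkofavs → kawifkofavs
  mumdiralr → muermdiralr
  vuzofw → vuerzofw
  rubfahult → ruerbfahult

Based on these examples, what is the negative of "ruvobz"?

pevubw and vuzofw both end in -w yet inflect differently (peunvubw, vuerzofw), so the final letter is not what conditions the rule; the second-to-last letter is.
"ruvobz" has second-to-last letter 'b'. The stems whose second-to-last letter is 'b' (wuhtabt → wuunhtabt, pevubw → peunvubw) insert -un- after the first vowel.
The other patterns: stems whose second-to-last letter is 'v' add the prefix ka-; stems whose second-to-last letter is 'f' or 'l' insert -er- after the first vowel.
So ruvobz → ruunvobz.

ruunvobz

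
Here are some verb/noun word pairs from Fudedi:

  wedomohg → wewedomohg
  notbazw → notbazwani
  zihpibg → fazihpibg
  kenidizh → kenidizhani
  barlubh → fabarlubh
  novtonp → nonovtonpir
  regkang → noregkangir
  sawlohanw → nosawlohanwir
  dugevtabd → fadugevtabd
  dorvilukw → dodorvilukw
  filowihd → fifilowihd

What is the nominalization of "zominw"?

nozominwir

"zominw" has second-to-last letter 'n'. The stems whose second-to-last letter is 'n' (regkang → noregkangir, novtonp → nonovtonpir, sawlohanw → nosawlohanwir) add no- … -ir around the stem.
The other patterns: stems whose second-to-last letter is 'b' add the prefix fa-; stems whose second-to-last letter is 'z' add -ani; stems whose second-to-last letter is 'h' or 'k' repeat the first consonant+vowel as a prefix.
So zominw → nozominwir.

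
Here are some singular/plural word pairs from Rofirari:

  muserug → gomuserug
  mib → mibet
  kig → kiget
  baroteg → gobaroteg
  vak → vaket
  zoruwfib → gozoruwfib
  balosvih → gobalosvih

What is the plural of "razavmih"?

kig and muserug both end in -g yet inflect differently (kiget, gomuserug), so the final letter is not what conditions the rule; the number of vowels is.
"razavmih" has 3 vowels. The stems with 3 vowels (muserug → gomuserug, zoruwfib → gozoruwfib, balosvih → gobalosvih) add the prefix go-.
The other pattern: stems with 1 vowel add -et.
So razavmih → gorazavmih.

gorazavmih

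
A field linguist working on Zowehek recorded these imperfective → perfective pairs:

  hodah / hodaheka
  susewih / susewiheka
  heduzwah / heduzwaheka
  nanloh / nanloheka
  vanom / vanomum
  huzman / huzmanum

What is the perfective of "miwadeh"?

nanloh and vanom both have last vowel 'o' yet inflect differently (nanloheka, vanomum), so the last vowel is not what conditions the rule; the final letter is.
"miwadeh" ends in -h. The stems ending in -h (hodah → hodaheka, susewih → susewiheka, heduzwah → heduzwaheka) add -eka.
The other pattern: stems ending in -m or -n add -um.
So miwadeh → miwadeheka.

miwadeheka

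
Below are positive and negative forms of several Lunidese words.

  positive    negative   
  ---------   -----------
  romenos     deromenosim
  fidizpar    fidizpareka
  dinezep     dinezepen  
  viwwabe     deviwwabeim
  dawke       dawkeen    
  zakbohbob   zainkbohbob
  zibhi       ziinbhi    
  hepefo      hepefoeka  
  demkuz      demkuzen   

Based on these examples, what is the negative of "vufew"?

dawke and viwwabe both end in -e yet inflect differently (dawkeen, deviwwabeim), so the final letter is not what conditions the rule; the first letter is.
"vufew" begins with v-. The one such stem in the data (viwwabe → deviwwabeim) adds de- … -im around the stem, so the same rule applies.
So vufew → devufewim.

devufewim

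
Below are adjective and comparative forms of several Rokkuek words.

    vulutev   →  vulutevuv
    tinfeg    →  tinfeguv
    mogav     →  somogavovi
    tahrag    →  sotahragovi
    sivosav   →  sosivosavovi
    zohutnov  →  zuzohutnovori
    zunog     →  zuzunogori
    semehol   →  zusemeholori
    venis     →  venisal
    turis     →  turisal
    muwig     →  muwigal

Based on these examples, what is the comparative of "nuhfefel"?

vulutev and mogav both end in -v yet inflect differently (vulutevuv, somogavovi), so the final letter is not what conditions the rule; the last vowel is.
"nuhfefel" has last vowel 'e'. The stems whose last vowel is 'e' (vulutev → vulutevuv, tinfeg → tinfeguv) add -uv.
So nuhfefel → nuhfefeluv.

nuhfefeluv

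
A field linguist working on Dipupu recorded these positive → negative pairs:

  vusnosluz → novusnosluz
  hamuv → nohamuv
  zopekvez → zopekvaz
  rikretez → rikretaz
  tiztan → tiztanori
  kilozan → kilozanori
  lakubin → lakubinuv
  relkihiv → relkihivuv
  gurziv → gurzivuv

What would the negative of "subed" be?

vusnosluz and zopekvez both end in -z yet inflect differently (novusnosluz, zopekvaz), so the final letter is not what conditions the rule; the last vowel is.
"subed" has last vowel 'e'. The stems whose last vowel is 'e' (zopekvez → zopekvaz, rikretez → rikretaz) change the last vowel to 'a'.
So subed → subad.

subad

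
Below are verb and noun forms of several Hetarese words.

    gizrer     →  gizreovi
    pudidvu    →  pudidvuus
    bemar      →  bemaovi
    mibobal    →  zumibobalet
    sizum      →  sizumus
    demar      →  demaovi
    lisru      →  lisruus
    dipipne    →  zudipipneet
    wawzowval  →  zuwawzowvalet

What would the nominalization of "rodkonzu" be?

"rodkonzu" ends in -u. The stems ending in -u (pudidvu → pudidvuus, lisru → lisruus) add -us.
The other patterns: stems ending in -e or -l add zu- … -et around the stem; stems ending in -r drop the final letter and add -ovi.
So rodkonzu → rodkonzuus.

rodkonzuus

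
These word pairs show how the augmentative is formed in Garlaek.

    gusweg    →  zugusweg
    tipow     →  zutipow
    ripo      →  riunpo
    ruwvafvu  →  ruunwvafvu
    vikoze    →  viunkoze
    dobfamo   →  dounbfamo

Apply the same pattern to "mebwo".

meunbwo

"mebwo" ends in a vowel. The stems ending in a vowel (ripo → riunpo, ruwvafvu → ruunwvafvu, vikoze → viunkoze) insert -un- after the first vowel.
So mebwo → meunbwo.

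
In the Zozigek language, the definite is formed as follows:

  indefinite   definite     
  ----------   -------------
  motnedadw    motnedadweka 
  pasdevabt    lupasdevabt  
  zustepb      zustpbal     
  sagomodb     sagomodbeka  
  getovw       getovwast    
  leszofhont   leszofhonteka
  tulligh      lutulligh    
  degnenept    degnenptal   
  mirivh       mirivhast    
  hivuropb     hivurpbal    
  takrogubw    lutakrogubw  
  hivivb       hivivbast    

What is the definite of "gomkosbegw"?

lugomkosbegw

pasdevabt and degnenept both end in -t yet inflect differently (lupasdevabt, degnenptal), so the final letter is not what conditions the rule; the second-to-last letter is.
"gomkosbegw" has second-to-last letter 'g'. The one such stem in the data (tulligh → lutulligh) adds the prefix lu-, so the same rule applies.
So gomkosbegw → lugomkosbegw.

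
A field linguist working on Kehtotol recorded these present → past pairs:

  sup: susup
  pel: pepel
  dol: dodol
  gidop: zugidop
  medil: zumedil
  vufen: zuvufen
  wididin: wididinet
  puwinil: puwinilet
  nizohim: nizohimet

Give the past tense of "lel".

lelel

sup and gidop both end in -p yet inflect differently (susup, zugidop), so the final letter is not what conditions the rule; the number of vowels is.
"lel" has 1 vowel. The stems with 1 vowel (sup → susup, pel → pepel, dol → dodol) repeat the first consonant+vowel as a prefix.
So lel → lelel.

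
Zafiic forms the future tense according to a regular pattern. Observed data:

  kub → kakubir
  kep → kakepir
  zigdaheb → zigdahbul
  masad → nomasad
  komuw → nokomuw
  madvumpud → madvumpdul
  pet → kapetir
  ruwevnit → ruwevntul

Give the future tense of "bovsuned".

bovsundul

masad and madvumpud both end in -d yet inflect differently (nomasad, madvumpdul), so the final letter is not what conditions the rule; the number of vowels is.
"bovsuned" has 3 vowels. The stems with 3 vowels (madvumpud → madvumpdul, zigdaheb → zigdahbul, ruwevnit → ruwevntul) delete the last vowel and add -ul.
The other patterns: stems with 1 vowel add ka- … -ir around the stem; stems with 2 vowels add the prefix no-.
So bovsuned → bovsundul.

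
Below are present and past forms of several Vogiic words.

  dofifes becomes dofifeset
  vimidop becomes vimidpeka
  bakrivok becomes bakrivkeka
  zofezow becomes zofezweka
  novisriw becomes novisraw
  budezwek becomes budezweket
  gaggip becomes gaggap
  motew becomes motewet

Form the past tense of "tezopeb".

tezopebet

vimidop and gaggip both end in -p yet inflect differently (vimidpeka, gaggap), so the final letter is not what conditions the rule; the last vowel is.
"tezopeb" has last vowel 'e'. The stems whose last vowel is 'e' (budezwek → budezweket, motew → motewet, dofifes → dofifeset) add -et.
So tezopeb → tezopebet.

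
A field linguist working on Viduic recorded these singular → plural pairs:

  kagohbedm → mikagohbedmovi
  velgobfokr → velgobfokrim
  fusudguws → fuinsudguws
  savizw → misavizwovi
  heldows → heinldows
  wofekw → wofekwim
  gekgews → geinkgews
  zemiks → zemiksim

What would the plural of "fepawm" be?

feinpawm

zemiks and gekgews both end in -s yet inflect differently (zemiksim, geinkgews), so the final letter is not what conditions the rule; the second-to-last letter is.
"fepawm" has second-to-last letter 'w'. The stems whose second-to-last letter is 'w' (gekgews → geinkgews, heldows → heinldows, fusudguws → fuinsudguws) insert -in- after the first vowel.
So fepawm → feinpawm.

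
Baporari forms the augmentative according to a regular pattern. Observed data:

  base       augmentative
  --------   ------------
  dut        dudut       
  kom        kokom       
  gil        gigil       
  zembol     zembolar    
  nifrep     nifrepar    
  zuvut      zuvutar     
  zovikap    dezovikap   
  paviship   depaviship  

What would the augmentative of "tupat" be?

tupatar

"tupat" has 2 vowels. The stems with 2 vowels (zembol → zembolar, nifrep → nifrepar, zuvut → zuvutar) add -ar.
So tupat → tupatar.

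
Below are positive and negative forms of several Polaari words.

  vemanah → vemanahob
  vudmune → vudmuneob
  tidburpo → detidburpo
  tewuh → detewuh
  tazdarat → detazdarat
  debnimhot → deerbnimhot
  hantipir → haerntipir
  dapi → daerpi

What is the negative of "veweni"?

vemanah and tewuh both end in -h yet inflect differently (vemanahob, detewuh), so the final letter is not what conditions the rule; the first letter is.
"veweni" begins with v-. The stems beginning with v- (vemanah → vemanahob, vudmune → vudmuneob) add -ob.
So veweni → veweniob.

veweniob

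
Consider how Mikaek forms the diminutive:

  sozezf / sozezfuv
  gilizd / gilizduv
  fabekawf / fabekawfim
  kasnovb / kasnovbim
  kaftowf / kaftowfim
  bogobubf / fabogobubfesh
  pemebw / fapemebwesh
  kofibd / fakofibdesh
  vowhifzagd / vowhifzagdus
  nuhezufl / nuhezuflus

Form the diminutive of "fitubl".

fafitublesh

sozezf and fabekawf both end in -f yet inflect differently (sozezfuv, fabekawfim), so the final letter is not what conditions the rule; the second-to-last letter is.
"fitubl" has second-to-last letter 'b'. The stems whose second-to-last letter is 'b' (bogobubf → fabogobubfesh, pemebw → fapemebwesh, kofibd → fakofibdesh) add fa- … -esh around the stem.
So fitubl → fafitublesh.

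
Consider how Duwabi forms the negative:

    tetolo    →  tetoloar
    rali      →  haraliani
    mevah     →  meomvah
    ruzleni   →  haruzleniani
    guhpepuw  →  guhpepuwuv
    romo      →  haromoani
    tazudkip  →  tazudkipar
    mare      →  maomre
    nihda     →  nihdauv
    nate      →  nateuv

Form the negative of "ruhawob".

romo and tetolo both end in -o yet inflect differently (haromoani, tetoloar), so the final letter is not what conditions the rule; the first letter is.
"ruhawob" begins with r-. The stems beginning with r- (romo → haromoani, rali → haraliani, ruzleni → haruzleniani) add ha- … -ani around the stem.
So ruhawob → haruhawobani.

haruhawobani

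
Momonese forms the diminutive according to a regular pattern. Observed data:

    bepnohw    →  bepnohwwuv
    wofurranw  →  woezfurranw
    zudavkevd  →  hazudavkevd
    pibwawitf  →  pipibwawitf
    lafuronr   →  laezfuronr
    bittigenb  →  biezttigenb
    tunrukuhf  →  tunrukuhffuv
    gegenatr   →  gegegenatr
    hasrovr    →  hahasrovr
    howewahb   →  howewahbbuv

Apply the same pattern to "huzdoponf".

bepnohw and wofurranw both end in -w yet inflect differently (bepnohwwuv, woezfurranw), so the final letter is not what conditions the rule; the second-to-last letter is.
"huzdoponf" has second-to-last letter 'n'. The stems whose second-to-last letter is 'n' (wofurranw → woezfurranw, bittigenb → biezttigenb, lafuronr → laezfuronr) insert -ez- after the first vowel.
The other patterns: stems whose second-to-last letter is 'h' double the final consonant and add -uv; stems whose second-to-last letter is 't' repeat the first consonant+vowel as a prefix; stems whose second-to-last letter is 'v' add the prefix ha-.
So huzdoponf → huezzdoponf.

huezzdoponf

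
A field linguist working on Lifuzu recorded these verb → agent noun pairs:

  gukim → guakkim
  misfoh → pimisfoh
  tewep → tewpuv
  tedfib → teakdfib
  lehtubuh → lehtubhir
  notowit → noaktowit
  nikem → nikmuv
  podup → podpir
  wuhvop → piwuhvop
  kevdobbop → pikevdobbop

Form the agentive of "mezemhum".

kevdobbop and tewep both end in -p yet inflect differently (pikevdobbop, tewpuv), so the final letter is not what conditions the rule; the last vowel is.
"mezemhum" has last vowel 'u'. The stems whose last vowel is 'u' (lehtubuh → lehtubhir, podup → podpir) delete the last vowel and add -ir.
The other patterns: stems whose last vowel is 'i' insert -ak- after the first vowel; stems whose last vowel is 'o' add the prefix pi-; stems whose last vowel is 'e' delete the last vowel and add -uv.
So mezemhum → mezemhmir.

mezemhmir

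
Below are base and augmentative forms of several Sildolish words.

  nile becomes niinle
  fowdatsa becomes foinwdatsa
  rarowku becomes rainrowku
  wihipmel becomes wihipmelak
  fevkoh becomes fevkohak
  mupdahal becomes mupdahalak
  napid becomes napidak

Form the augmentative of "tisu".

"tisu" ends in a vowel. The stems ending in a vowel (nile → niinle, fowdatsa → foinwdatsa, rarowku → rainrowku) insert -in- after the first vowel.
So tisu → tiinsu.

tiinsu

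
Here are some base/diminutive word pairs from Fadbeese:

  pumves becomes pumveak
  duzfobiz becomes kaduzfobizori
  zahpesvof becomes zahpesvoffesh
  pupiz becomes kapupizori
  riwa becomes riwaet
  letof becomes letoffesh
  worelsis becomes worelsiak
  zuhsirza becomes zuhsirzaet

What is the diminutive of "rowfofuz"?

karowfofuzori

duzfobiz and worelsis both have last vowel 'i' yet inflect differently (kaduzfobizori, worelsiak), so the last vowel is not what conditions the rule; the final letter is.
"rowfofuz" ends in -z. The stems ending in -z (duzfobiz → kaduzfobizori, pupiz → kapupizori) add ka- … -ori around the stem.
The other patterns: stems ending in -f double the final consonant and add -esh; stems ending in -s drop the final letter and add -ak; stems ending in -a add -et.
So rowfofuz → karowfofuzori.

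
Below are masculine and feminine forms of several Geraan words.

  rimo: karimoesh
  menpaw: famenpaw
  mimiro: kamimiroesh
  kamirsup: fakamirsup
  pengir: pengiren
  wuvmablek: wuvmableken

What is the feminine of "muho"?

kamuhoesh

mimiro and menpaw both begin with m- yet inflect differently (kamimiroesh, famenpaw), so the first letter is not what conditions the rule; the final letter is.
"muho" ends in -o. The stems ending in -o (mimiro → kamimiroesh, rimo → karimoesh) add ka- … -esh around the stem.
So muho → kamuhoesh.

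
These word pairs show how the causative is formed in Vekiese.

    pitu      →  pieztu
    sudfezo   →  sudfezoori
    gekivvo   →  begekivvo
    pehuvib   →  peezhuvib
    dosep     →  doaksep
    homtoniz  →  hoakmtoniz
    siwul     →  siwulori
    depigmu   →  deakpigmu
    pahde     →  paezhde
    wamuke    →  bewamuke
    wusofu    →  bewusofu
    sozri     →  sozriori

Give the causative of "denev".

pitu and wusofu both end in -u yet inflect differently (pieztu, bewusofu), so the final letter is not what conditions the rule; the first letter is.
"denev" begins with d-. The stems beginning with d- (dosep → doaksep, depigmu → deakpigmu) insert -ak- after the first vowel.
The other patterns: stems beginning with s- add -ori; stems beginning with p- insert -ez- after the first vowel; stems beginning with g- or w- add the prefix be-.
So denev → deaknev.

deaknev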